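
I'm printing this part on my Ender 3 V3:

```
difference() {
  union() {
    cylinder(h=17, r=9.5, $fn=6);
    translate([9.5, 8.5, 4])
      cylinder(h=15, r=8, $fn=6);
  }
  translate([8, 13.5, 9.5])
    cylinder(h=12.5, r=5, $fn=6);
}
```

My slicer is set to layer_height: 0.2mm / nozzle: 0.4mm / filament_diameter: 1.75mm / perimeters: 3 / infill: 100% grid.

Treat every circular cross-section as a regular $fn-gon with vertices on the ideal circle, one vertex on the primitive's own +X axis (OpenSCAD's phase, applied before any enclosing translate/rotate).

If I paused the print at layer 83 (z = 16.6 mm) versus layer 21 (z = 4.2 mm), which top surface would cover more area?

layer 21 (z = 4.2 mm)

Layer 83 (z = 16.6): the cylinder: section is a regular 6-gon, circumradius r=9.5 (area = (6/2)·9.500²·sin(360°/6) = 234.48 mm²); the cylinder at (9.5, 8.5): section is a regular 6-gon, circumradius r=8 (area = (6/2)·8.000²·sin(360°/6) = 166.28 mm²); Taking the union: the regions partially overlap — summed areas 400.75 mm² minus the doubly-counted overlap 20.58 mm² gives 380.17 mm² — area = 380.17 mm²; the r=5 cylinder at (8, 13.5) contributes a regular 6-gon of circumradius 5 (area = (6/2)·5.000²·sin(360°/6) = 64.95 mm²); Taking the first minus the rest: starting from that combined region (380.17 mm²), the r=5 cylinder at (8, 13.5) partially overlaps it — only the 46.10 mm² overlap (of its 64.95 mm²) is removed, clipping the outline — area = 334.07 mm². So its area = 334.07 mm². Layer 21 (z = 4.2): the cylinder: section is a regular 6-gon, circumradius r=9.5 (area = (6/2)·9.500²·sin(360°/6) = 234.48 mm²); the cylinder at (9.5, 8.5): section is a regular 6-gon, circumradius r=8 (area = (6/2)·8.000²·sin(360°/6) = 166.28 mm²); Combining (union): the regions partially overlap — summed areas 400.75 mm² minus the doubly-counted overlap 20.58 mm² gives 380.17 mm² — area = 380.17 mm²; the cylinder at (8, 13.5) is absent (z outside [9.5, 22]); Subtracting the remaining from the first: none of the subtracted shapes is present at this height, so that combined region is unchanged — area = 380.17 mm². So its area = 380.17 mm². Layer 21 is larger (380.17 vs 334.07 mm²).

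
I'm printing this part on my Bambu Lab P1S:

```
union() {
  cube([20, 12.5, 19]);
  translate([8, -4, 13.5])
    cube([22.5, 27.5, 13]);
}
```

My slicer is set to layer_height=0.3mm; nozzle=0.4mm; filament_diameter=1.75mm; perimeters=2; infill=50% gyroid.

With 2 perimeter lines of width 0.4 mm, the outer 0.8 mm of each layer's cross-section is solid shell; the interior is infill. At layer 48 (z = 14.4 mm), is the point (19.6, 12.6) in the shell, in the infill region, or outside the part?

At z = 14.4 mm: the cube is present — its section is the full 20×12.5 rectangle; the cube at (8, -4) (footprint 22.5×27.5) is included at this height; Combining (union): the regions partially overlap (shared area 150.00 mm²), so overlapping operands fuse into one piece — 1 connected region. Overall, the cross-section is a single solid region. The nearest boundary edge runs (30.50, 23.50)→(30.50, -4.00); distance from the point to it = 10.90 mm. The point is inside the cross-section and 10.90 mm from the nearest boundary — more than the 0.8 mm shell width (2 × 0.4), so it's in the infill interior.

infill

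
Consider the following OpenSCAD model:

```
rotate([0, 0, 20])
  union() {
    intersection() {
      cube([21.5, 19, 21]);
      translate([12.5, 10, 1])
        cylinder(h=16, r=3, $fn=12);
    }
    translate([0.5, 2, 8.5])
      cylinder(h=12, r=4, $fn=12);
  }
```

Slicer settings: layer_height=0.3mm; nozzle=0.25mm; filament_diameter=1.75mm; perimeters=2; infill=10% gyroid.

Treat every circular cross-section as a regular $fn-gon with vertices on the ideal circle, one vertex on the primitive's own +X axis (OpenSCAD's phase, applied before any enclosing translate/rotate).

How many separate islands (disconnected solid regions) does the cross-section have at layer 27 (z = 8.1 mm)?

1

At z = 8.1 mm: the cube (footprint 21.5×19) is included at this height; the r=3 cylinder at (12.5, 10) contributes a regular 12-gon of circumradius 3; Keeping only the common overlap: the r=3 cylinder at (12.5, 10) lies inside the 21.5×19 cube, so the common part is the r=3 cylinder at (12.5, 10) itself — 1 connected region; the cylinder at (0.5, 2) is not intersected at this z (z outside [8.5, 20.5]); Merging all regions: only that combined region is present, so the union is just that shape — 1 connected region; (whole slice rotated 20° about Z — lengths, areas and connectivity unchanged). Overall, the cross-section is a single solid region. Island count = 1.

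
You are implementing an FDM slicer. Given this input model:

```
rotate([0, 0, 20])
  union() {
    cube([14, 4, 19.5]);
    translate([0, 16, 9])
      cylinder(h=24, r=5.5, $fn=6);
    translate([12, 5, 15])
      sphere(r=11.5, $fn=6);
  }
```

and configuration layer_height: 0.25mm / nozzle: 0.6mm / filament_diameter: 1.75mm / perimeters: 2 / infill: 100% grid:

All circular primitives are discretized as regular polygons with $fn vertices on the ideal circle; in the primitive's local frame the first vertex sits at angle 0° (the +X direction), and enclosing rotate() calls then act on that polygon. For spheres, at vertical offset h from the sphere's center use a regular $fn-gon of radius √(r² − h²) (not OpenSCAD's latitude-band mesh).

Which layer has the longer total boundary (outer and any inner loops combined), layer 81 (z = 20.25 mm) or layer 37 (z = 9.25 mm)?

Layer 81 (z = 20.25): the cube is absent (z outside [0, 19.5]); the r=5.5 cylinder at (0, 16) gives a regular 6-gon of circumradius 5.5 (constant along its height) (perimeter = 2·6·5.500·sin(180°/6) = 33.00 mm); the r=11.5 sphere at (12, 5) contributes a regular 6-gon of circumradius √(11.5²−5.25²) = 10.232 (perimeter = 2·6·10.232·sin(180°/6) = 61.39 mm); Combining (union): the 2 present regions are separate (no shared area or edge), so areas and boundary lengths simply add and each stays a separate island — boundary = 94.39 mm; (rotated 20° about Z; rotation is an isometry so areas/perimeters/island counts are preserved). So its perimeter = 94.39 mm. Layer 37 (z = 9.25): the 14×4 cube contributes its full rectangle (perimeter 36.00 mm); the r=5.5 cylinder at (0, 16) contributes a regular 6-gon of circumradius 5.5 (perimeter = 2·6·5.500·sin(180°/6) = 33.00 mm); the r=11.5 sphere at (12, 5) slices to a regular 6-gon of circumradius 9.959 (√(r²−h²) with h=5.75 from center) (perimeter = 2·6·9.959·sin(180°/6) = 59.76 mm); Taking the union: the regions partially overlap (shared area 40.91 mm²), so the edge portions inside another operand are dropped and the merged outline is re-measured after clipping — boundary = 99.68 mm; (whole slice rotated 20° about Z — lengths, areas and connectivity unchanged). So its perimeter = 99.68 mm. Layer 37 is larger (99.68 vs 94.39 mm).

layer 37 (z = 9.25 mm)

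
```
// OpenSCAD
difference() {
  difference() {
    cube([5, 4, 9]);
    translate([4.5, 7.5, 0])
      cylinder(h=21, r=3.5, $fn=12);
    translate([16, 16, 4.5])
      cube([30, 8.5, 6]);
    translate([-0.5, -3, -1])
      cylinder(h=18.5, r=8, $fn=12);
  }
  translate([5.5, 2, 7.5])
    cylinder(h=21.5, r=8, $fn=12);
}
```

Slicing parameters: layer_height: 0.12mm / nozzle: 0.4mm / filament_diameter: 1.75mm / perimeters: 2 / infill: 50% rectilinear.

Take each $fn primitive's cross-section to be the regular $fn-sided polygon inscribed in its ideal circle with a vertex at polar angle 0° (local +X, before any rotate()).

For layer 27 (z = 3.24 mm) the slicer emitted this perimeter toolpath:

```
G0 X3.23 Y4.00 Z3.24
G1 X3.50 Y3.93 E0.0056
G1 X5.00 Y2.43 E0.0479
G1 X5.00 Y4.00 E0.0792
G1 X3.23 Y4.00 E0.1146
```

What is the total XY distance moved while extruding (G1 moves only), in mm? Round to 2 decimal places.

Sum the Euclidean lengths of each G1 segment: total = 5.74 mm.

5.74 mm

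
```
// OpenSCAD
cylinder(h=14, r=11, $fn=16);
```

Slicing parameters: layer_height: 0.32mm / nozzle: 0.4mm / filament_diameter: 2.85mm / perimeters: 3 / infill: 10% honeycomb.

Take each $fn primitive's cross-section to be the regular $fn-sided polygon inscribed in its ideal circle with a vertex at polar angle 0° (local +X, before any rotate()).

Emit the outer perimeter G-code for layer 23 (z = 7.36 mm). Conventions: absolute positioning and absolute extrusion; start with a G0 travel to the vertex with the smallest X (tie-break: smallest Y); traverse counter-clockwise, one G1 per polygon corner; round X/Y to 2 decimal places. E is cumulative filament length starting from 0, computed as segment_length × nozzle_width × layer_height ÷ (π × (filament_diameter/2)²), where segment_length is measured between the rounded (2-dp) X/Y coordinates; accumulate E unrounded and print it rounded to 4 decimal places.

At z = 7.36 mm: the r=11 cylinder gives a regular 16-gon of circumradius 11 (constant along its height). The outline is a single polygon with 16 vertices. Extrusion per mm of travel: 0.4 × 0.32 / (π × 1.425²) = 0.020065. Accumulating E over each segment gives final E = 1.3778.

G0 X-11.00 Y0.00 Z7.36
G1 X-10.16 Y-4.21 E0.0861
G1 X-7.78 Y-7.78 E0.1722
G1 X-4.21 Y-10.16 E0.2583
G1 X0.00 Y-11.00 E0.3445
G1 X4.21 Y-10.16 E0.4306
G1 X7.78 Y-7.78 E0.5167
G1 X10.16 Y-4.21 E0.6028
G1 X11.00 Y0.00 E0.6889
G1 X10.16 Y4.21 E0.7750
G1 X7.78 Y7.78 E0.8611
G1 X4.21 Y10.16 E0.9472
G1 X0.00 Y11.00 E1.0334
G1 X-4.21 Y10.16 E1.1195
G1 X-7.78 Y7.78 E1.2056
G1 X-10.16 Y4.21 E1.2917
G1 X-11.00 Y0.00 E1.3778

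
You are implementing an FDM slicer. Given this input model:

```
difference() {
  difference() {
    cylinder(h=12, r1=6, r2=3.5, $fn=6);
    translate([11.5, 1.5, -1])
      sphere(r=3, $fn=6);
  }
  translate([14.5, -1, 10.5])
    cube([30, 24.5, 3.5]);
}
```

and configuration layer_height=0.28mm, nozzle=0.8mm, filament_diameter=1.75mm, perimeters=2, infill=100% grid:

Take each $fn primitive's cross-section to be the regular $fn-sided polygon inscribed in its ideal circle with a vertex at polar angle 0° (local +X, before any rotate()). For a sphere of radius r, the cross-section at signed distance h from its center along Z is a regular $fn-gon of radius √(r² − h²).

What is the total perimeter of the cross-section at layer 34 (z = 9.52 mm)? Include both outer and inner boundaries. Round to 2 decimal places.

24.10 mm

At z = 9.52 mm: the cone: at t=0.793 of its height the radius interpolates to r₁+(r₂−r₁)t = 4.017, giving a regular 6-gon of that circumradius (perimeter = 2·6·4.017·sin(180°/6) = 24.10 mm); the sphere at (11.5, 1.5) does not reach this height (|z−center|=10.520 > r=3); Taking the first minus the rest: none of the subtracted shapes is present at this height, so the cone is unchanged — boundary = 24.10 mm; the cube at (14.5, -1) does not reach this height (z outside [10.5, 14]); Taking the first minus the rest: none of the subtracted shapes is present at this height, so the result so far is unchanged — boundary = 24.10 mm. Overall, the cross-section is a single solid region. Total boundary length (outer) = 24.10 mm.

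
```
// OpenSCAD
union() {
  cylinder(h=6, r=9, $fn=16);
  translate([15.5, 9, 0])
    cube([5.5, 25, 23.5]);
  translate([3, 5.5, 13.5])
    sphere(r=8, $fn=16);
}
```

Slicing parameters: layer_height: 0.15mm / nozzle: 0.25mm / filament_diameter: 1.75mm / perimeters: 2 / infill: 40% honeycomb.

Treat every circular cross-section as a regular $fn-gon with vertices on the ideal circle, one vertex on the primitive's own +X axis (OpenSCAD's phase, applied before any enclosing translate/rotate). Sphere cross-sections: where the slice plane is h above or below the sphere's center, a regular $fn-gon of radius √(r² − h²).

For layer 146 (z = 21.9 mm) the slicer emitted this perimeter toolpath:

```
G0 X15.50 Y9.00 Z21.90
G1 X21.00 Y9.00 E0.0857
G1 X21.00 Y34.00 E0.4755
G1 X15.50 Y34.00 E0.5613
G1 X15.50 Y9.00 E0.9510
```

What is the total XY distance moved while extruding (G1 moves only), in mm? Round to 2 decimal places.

Sum the Euclidean lengths of each G1 segment: total = 61.00 mm.

61.00 mm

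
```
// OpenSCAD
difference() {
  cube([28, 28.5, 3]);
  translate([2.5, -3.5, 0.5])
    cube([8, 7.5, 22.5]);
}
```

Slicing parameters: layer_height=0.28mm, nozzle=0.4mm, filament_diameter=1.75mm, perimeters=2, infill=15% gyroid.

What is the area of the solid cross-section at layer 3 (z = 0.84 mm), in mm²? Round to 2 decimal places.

At z = 0.84 mm: the cube is present — its section is the full 28×28.5 rectangle (area 798.00 mm²); the cube at (2.5, -3.5) is present — its section is the full 8×7.5 rectangle (area 60.00 mm²); After the difference (first − rest): starting from the 28×28.5 cube (798.00 mm²), the 8×7.5 cube at (2.5, -3.5) partially overlaps it — only the 32.00 mm² overlap (of its 60.00 mm²) is removed, clipping the outline — area = 766.00 mm². Overall, the cross-section is a single solid region. Net area = 766.00 mm².

766.00 mm²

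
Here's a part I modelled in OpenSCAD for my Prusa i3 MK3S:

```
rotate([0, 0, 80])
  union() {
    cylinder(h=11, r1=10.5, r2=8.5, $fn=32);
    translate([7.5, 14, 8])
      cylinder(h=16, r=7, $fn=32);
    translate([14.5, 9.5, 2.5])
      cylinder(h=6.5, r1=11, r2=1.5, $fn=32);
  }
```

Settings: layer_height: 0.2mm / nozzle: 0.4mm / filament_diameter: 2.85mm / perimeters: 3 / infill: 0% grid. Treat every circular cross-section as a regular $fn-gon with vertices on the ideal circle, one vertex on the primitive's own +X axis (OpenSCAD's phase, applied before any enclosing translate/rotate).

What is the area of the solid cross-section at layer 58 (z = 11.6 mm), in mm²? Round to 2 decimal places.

At z = 11.6 mm: the cone is absent (z outside [0, 11]); the r=7 cylinder at (7.5, 14) contributes a regular 32-gon of circumradius 7 (area = (32/2)·7.000²·sin(360°/32) = 152.95 mm²); the cone at (14.5, 9.5) is not intersected at this z (z outside [2.5, 9]); Combining (union): only the r=7 cylinder at (7.5, 14) is present, so the union is just that shape — area = 152.95 mm²; (whole slice rotated 80° about Z — lengths, areas and connectivity unchanged). Overall, the cross-section is a single solid region. Net area = 152.95 mm².

152.95 mm²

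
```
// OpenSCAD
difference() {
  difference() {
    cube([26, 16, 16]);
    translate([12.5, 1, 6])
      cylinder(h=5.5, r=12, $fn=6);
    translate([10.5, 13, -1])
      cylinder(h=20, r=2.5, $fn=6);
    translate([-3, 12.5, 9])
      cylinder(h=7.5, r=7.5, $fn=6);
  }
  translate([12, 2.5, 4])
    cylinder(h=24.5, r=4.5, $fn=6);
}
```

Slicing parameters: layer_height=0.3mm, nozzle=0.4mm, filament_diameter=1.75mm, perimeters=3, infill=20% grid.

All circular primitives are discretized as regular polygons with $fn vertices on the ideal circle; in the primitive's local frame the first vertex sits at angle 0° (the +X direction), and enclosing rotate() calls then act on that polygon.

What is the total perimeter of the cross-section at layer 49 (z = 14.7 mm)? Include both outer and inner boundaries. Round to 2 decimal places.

At z = 14.7 mm: the 26×16 cube contributes its full rectangle (perimeter 84.00 mm); the cylinder at (12.5, 1) does not reach this height (z outside [6, 11.5]); the cylinder at (10.5, 13): section is a regular 6-gon, circumradius r=2.5 (perimeter = 2·6·2.500·sin(180°/6) = 15.00 mm); the cylinder at (-3, 12.5): section is a regular 6-gon, circumradius r=7.5 (perimeter = 2·6·7.500·sin(180°/6) = 45.00 mm); Subtracting the remaining from the first: starting from the 26×16 cube, the r=2.5 cylinder at (10.5, 13) lies wholly inside it (removes its full 16.24 mm² and its 15.00 mm outline becomes a hole wall); the r=7.5 cylinder at (-3, 12.5) partially overlaps it — only the 29.26 mm² overlap (of its 146.14 mm²) is removed, clipping the outline — boundary (outer + 1 inner loop) = 98.82 mm; the r=4.5 cylinder at (12, 2.5) contributes a regular 6-gon of circumradius 4.5 (perimeter = 2·6·4.500·sin(180°/6) = 27.00 mm); Taking the first minus the rest: starting from that combined region, the r=4.5 cylinder at (12, 2.5) partially overlaps it — only the 45.20 mm² overlap (of its 52.61 mm²) is removed, clipping the outline — boundary (outer + 1 inner loop) = 111.98 mm. Overall, the cross-section is one region with 1 hole. Total boundary length (outer + inner) = 111.98 mm.

111.98 mm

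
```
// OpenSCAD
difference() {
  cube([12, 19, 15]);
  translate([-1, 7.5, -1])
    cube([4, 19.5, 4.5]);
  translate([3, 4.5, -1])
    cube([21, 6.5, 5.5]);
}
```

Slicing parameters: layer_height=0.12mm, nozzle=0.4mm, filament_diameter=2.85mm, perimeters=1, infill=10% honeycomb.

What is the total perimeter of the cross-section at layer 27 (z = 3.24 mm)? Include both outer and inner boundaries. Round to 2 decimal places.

73.00 mm

At z = 3.24 mm: the 12×19 cube contributes its full rectangle (perimeter 62.00 mm); the cube at (-1, 7.5) is present — its section is the full 4×19.5 rectangle (perimeter 47.00 mm); the cube at (3, 4.5) (footprint 21×6.5) is included at this height (perimeter 55.00 mm); After the difference (first − rest): starting from the 12×19 cube, the 4×19.5 cube at (-1, 7.5) partially overlaps it — only the 34.50 mm² overlap (of its 78.00 mm²) is removed, clipping the outline; the 21×6.5 cube at (3, 4.5) partially overlaps it — only the 58.50 mm² overlap (of its 136.50 mm²) is removed, clipping the outline — boundary = 73.00 mm. Overall, the cross-section has 2 separate islands. Total boundary length (outer) = 73.00 mm.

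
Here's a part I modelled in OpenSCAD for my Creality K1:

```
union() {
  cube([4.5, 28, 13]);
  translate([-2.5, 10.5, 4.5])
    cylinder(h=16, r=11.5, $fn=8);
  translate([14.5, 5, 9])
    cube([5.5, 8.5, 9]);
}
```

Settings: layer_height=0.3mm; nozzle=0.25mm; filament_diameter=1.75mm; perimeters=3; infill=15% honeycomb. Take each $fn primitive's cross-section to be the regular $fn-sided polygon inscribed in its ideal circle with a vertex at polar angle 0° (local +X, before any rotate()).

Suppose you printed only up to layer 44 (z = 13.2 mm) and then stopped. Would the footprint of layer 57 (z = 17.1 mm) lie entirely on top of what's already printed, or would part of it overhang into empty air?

Compare the two slices. At z = 13.2: the cube is not intersected at this z (z outside [0, 13]); the cylinder at (-2.5, 10.5): section is a regular 8-gon, circumradius r=11.5 (area = (8/2)·11.500²·sin(360°/8) = 374.06 mm²); the cube at (14.5, 5) is present — its section is the full 5.5×8.5 rectangle (area 46.75 mm²); Merging all regions: the 2 present regions are separate (no shared area or edge), so areas and boundary lengths simply add and each stays a separate island — area = 420.81 mm². At z = 17.1: the cube is not intersected at this z (z outside [0, 13]); the cylinder at (-2.5, 10.5): section is a regular 8-gon, circumradius r=11.5 (area = (8/2)·11.500²·sin(360°/8) = 374.06 mm²); the 5.5×8.5 cube at (14.5, 5) contributes its full rectangle (area 46.75 mm²); Combining (union): the 2 present regions are separate (no shared area or edge), so areas and boundary lengths simply add and each stays a separate island — area = 420.81 mm². Checking containment: the cross-section at z = 17.1 is a subset of the cross-section at z = 13.2.

entirely on top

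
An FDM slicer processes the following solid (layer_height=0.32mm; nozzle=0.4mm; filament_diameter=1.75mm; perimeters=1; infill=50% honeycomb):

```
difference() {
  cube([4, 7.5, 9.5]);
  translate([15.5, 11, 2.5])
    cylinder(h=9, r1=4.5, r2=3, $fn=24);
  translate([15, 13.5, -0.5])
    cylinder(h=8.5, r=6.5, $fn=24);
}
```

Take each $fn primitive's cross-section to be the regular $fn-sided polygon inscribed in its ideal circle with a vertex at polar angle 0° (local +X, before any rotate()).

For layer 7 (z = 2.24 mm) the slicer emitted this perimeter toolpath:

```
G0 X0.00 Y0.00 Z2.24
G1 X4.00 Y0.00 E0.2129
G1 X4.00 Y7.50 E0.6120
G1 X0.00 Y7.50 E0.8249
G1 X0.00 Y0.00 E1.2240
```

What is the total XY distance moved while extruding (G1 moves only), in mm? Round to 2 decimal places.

23.00 mm

Sum the Euclidean lengths of each G1 segment: total = 23.00 mm.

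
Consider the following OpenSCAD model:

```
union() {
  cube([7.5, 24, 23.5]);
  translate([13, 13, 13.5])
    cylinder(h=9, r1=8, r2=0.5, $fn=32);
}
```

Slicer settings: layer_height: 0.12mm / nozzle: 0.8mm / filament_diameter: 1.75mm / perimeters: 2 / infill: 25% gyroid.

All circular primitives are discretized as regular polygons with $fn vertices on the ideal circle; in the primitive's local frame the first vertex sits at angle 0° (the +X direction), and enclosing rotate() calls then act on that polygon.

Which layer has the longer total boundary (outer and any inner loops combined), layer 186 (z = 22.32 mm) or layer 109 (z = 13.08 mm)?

Layer 186 (z = 22.32): the cube is present — its section is the full 7.5×24 rectangle (perimeter 63.00 mm); the cone at (13, 13) (r1=8→r2=0.5) has section circumradius 0.650 here — a regular 32-gon (perimeter = 2·32·0.650·sin(180°/32) = 4.08 mm); Taking the union: the 2 present regions are separate (no shared area or edge), so areas and boundary lengths simply add and each stays a separate island — boundary = 67.08 mm. So its perimeter = 67.08 mm. Layer 109 (z = 13.08): the 7.5×24 cube contributes its full rectangle (perimeter 63.00 mm); the cone at (13, 13) is not intersected at this z (z outside [13.5, 22.5]); Taking the union: only the 7.5×24 cube is present, so the union is just that shape — boundary = 63.00 mm. So its perimeter = 63.00 mm. Layer 186 is larger (67.08 vs 63.00 mm).

layer 186 (z = 22.32 mm)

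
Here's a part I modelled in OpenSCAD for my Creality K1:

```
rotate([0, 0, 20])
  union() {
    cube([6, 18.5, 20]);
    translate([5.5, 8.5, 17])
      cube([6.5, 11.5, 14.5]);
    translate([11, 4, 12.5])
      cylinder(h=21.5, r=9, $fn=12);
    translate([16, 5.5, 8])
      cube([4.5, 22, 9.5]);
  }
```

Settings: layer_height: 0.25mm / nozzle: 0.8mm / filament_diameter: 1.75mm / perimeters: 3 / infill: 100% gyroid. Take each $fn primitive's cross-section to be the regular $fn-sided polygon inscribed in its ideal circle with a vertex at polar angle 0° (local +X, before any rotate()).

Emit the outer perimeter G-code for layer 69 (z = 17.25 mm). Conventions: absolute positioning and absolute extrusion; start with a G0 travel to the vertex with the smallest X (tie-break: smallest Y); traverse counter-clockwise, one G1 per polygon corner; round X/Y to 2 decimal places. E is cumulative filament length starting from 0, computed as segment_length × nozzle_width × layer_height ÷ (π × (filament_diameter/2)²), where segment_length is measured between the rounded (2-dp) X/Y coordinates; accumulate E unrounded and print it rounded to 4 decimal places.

At z = 17.25 mm: the cube is present — its section is the full 6×18.5 rectangle; the 6.5×11.5 cube at (5.5, 8.5) contributes its full rectangle; the cylinder at (11, 4): section is a regular 12-gon, circumradius r=9; the 4.5×22 cube at (16, 5.5) contributes its full rectangle; Combining (union): the regions partially overlap (shared area 74.96 mm²), so overlapping operands fuse into one piece — 1 connected region; (whole slice rotated 20° about Z — lengths, areas and connectivity unchanged). The outline is a single polygon with 19 vertices. Extrusion per mm of travel: 0.8 × 0.25 / (π × 0.875²) = 0.083150. Accumulating E over each segment gives final E = 9.6130.

G0 X-6.33 Y17.38 Z17.25
G1 X0.00 Y0.00 E1.5380
G1 X2.89 Y1.05 E1.7937
G1 X3.18 Y0.63 E1.8361
G1 X7.41 Y-1.34 E2.2241
G1 X12.05 Y-0.94 E2.6114
G1 X15.86 Y1.74 E2.9987
G1 X17.83 Y5.96 E3.3860
G1 X17.43 Y10.60 E3.7732
G1 X16.54 Y11.87 E3.9022
G1 X17.38 Y12.18 E3.9766
G1 X9.86 Y32.85 E5.8055
G1 X5.63 Y31.31 E6.1798
G1 X11.17 Y16.09 E7.5266
G1 X10.53 Y16.38 E7.5850
G1 X6.92 Y16.07 E7.8863
G1 X4.44 Y22.90 E8.4905
G1 X-1.67 Y20.67 E9.0313
G1 X-1.16 Y19.27 E9.1552
G1 X-6.33 Y17.38 E9.6130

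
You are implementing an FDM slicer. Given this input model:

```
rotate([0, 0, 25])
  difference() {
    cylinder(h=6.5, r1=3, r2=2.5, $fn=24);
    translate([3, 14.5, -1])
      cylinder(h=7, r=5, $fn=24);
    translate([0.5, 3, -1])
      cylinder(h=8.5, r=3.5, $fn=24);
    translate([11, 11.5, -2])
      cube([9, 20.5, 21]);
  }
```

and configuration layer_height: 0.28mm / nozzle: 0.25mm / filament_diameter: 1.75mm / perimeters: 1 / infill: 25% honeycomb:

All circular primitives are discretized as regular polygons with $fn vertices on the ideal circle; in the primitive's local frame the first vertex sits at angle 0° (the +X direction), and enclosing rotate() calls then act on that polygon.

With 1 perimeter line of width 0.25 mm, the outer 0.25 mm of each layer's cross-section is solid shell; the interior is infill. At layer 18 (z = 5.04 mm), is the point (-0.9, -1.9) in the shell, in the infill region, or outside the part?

At z = 5.04 mm: the cone: at t=0.775 of its height the radius interpolates to r₁+(r₂−r₁)t = 2.612, giving a regular 24-gon of that circumradius; the r=5 cylinder at (3, 14.5) contributes a regular 24-gon of circumradius 5; the r=3.5 cylinder at (0.5, 3) contributes a regular 24-gon of circumradius 3.5; the 9×20.5 cube at (11, 11.5) contributes its full rectangle; After the difference (first − rest): starting from the cone, the r=5 cylinder at (3, 14.5) misses the remaining region (no effect); the r=3.5 cylinder at (0.5, 3) partially overlaps it — only the 11.06 mm² overlap (of its 38.05 mm²) is removed, clipping the outline; the 9×20.5 cube at (11, 11.5) misses the remaining region (no effect) — 1 connected region; (whole slice rotated 25° about Z — lengths, areas and connectivity unchanged). Overall, the cross-section is a single solid region. Undo the 25° rotation: the query point maps to (-1.619, -1.342) in the un-rotated model frame. The nearest boundary edge runs (-1.85, -1.85)→(-2.26, -1.31); distance from the point to it = 0.49 mm. The point is inside the cross-section and 0.49 mm from the nearest boundary — more than the 0.25 mm shell width (1 × 0.25), so it's in the infill interior.

infill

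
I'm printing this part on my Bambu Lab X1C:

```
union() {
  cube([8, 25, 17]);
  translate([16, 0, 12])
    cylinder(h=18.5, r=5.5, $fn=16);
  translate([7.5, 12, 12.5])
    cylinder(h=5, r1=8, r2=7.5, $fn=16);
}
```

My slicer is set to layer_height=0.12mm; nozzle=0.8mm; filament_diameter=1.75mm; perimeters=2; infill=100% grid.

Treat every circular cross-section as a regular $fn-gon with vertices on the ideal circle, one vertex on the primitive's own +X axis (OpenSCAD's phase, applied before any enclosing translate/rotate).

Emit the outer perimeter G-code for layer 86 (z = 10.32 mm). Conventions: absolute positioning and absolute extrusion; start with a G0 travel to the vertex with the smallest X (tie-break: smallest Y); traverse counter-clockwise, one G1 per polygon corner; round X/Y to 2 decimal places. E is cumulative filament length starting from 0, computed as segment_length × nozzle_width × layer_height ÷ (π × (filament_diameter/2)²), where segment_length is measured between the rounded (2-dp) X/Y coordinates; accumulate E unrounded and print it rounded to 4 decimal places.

At z = 10.32 mm: the 8×25 cube contributes its full rectangle; the cylinder at (16, 0) is absent (z outside [12, 30.5]); the cone at (7.5, 12) does not reach this height (z outside [12.5, 17.5]); Merging all regions: only the 8×25 cube is present, so the union is just that shape — 1 connected region. The outline is a single polygon with 4 vertices. Extrusion per mm of travel: 0.8 × 0.12 / (π × 0.875²) = 0.039912. Accumulating E over each segment gives final E = 2.6342.

G0 X0.00 Y0.00 Z10.32
G1 X8.00 Y0.00 E0.3193
G1 X8.00 Y25.00 E1.3171
G1 X0.00 Y25.00 E1.6364
G1 X0.00 Y0.00 E2.6342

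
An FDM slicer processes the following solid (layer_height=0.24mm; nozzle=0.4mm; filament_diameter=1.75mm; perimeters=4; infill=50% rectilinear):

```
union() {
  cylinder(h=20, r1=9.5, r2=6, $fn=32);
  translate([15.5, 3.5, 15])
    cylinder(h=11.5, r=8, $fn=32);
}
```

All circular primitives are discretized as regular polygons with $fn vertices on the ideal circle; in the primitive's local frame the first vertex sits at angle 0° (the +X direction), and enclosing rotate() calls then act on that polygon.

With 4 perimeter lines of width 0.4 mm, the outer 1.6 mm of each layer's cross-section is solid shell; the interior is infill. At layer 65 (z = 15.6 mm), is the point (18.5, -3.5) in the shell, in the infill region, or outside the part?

shell

At z = 15.6 mm: the cone contributes a regular 32-gon of circumradius 6.770 (interpolated between r1=9.5 and r2=6 at t=0.780); the r=8 cylinder at (15.5, 3.5) gives a regular 32-gon of circumradius 8 (constant along its height); Combining (union): the 2 present regions are separate (no shared area or edge), so areas and boundary lengths simply add and each stays a separate island — 2 connected regions. Overall, the cross-section has 2 separate islands. The nearest boundary edge runs (19.94, -3.15)→(18.56, -3.89); distance from the point to it = 0.37 mm. (Shell/infill is judged within the island containing the point — the largest one.) The point is inside the cross-section, 0.37 mm from the nearest boundary — within the 1.6 mm shell band (4 × 0.4).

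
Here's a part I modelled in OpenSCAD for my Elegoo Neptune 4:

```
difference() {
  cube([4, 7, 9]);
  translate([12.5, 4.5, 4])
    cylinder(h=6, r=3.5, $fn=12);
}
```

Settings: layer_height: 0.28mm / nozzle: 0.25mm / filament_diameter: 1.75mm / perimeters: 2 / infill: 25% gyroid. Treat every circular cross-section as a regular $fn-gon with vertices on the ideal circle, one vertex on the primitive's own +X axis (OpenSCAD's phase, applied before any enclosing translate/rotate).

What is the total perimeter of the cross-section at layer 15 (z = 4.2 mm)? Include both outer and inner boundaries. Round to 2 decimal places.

22.00 mm

At z = 4.2 mm: the cube (footprint 4×7) is included at this height (perimeter 22.00 mm); the cylinder at (12.5, 4.5): section is a regular 12-gon, circumradius r=3.5 (perimeter = 2·12·3.500·sin(180°/12) = 21.74 mm); Taking the first minus the rest: starting from the 4×7 cube, the r=3.5 cylinder at (12.5, 4.5) misses the remaining region (no effect) — boundary = 22.00 mm. Overall, the cross-section is a single solid region. Total boundary length (outer) = 22.00 mm.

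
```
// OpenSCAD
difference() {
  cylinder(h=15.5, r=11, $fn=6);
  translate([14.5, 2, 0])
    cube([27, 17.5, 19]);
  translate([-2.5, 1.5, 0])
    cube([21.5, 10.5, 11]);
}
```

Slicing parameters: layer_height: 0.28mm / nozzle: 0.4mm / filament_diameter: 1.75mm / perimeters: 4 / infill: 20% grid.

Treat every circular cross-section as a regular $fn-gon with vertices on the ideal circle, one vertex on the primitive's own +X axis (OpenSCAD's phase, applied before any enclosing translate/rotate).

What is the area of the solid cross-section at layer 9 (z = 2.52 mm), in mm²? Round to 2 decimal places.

At z = 2.52 mm: the r=11 cylinder contributes a regular 6-gon of circumradius 11 (area = (6/2)·11.000²·sin(360°/6) = 314.37 mm²); the cube at (14.5, 2) (footprint 27×17.5) is included at this height (area 472.50 mm²); the 21.5×10.5 cube at (-2.5, 1.5) contributes its full rectangle (area 225.75 mm²); Taking the first minus the rest: starting from the r=11 cylinder (314.37 mm²), the 27×17.5 cube at (14.5, 2) misses the remaining region (no effect); the 21.5×10.5 cube at (-2.5, 1.5) partially overlaps it — only the 82.81 mm² overlap (of its 225.75 mm²) is removed, clipping the outline — area = 231.56 mm². Overall, the cross-section is a single solid region. Net area = 231.56 mm².

231.56 mm²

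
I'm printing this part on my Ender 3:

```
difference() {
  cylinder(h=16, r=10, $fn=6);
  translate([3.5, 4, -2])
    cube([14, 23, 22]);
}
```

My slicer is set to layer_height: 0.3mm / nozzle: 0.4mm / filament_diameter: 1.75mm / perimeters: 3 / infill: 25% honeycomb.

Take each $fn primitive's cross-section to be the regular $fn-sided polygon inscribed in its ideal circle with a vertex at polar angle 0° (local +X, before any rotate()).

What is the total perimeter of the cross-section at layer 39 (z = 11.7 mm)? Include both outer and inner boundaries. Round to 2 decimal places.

61.97 mm

At z = 11.7 mm: the r=10 cylinder contributes a regular 6-gon of circumradius 10 (perimeter = 2·6·10.000·sin(180°/6) = 60.00 mm); the cube at (3.5, 4) (footprint 14×23) is included at this height (perimeter 74.00 mm); After the difference (first − rest): starting from the r=10 cylinder, the 14×23 cube at (3.5, 4) partially overlaps it — only the 13.26 mm² overlap (of its 322.00 mm²) is removed, clipping the outline — boundary = 61.97 mm. Overall, the cross-section is a single solid region. Total boundary length (outer) = 61.97 mm.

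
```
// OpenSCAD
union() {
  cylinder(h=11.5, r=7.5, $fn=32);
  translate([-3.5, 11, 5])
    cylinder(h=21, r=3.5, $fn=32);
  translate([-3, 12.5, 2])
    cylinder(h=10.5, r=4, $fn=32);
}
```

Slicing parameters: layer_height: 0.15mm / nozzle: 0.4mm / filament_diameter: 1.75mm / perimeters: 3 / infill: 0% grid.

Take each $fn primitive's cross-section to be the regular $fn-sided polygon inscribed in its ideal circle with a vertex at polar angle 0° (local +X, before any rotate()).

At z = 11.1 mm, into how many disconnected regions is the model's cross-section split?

2

At z = 11.1 mm: the r=7.5 cylinder contributes a regular 32-gon of circumradius 7.5; the cylinder at (-3.5, 11): section is a regular 32-gon, circumradius r=3.5; the r=4 cylinder at (-3, 12.5) contributes a regular 32-gon of circumradius 4; Taking the union: the regions partially overlap (shared area 31.75 mm²), so overlapping operands fuse into one piece — 2 connected regions. The result has 2 disconnected regions.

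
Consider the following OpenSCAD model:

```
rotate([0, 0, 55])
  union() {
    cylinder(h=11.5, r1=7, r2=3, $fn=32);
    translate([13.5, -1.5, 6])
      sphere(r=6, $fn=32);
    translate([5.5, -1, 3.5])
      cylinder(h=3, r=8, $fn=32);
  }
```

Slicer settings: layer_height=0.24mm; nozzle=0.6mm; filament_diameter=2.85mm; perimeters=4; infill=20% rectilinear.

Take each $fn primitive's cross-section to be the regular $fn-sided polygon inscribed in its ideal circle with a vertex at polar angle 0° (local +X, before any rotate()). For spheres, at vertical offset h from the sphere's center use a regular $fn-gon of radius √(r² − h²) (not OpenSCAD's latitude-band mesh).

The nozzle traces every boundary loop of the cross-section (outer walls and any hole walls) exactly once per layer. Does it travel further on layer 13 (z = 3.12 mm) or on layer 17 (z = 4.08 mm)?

Layer 13 (z = 3.12): the cone: at t=0.271 of its height the radius interpolates to r₁+(r₂−r₁)t = 5.915, giving a regular 32-gon of that circumradius (perimeter = 2·32·5.915·sin(180°/32) = 37.10 mm); the r=6 sphere at (13.5, -1.5) slices to a regular 32-gon of circumradius 5.264 (√(r²−h²) with h=2.88 from center) (perimeter = 2·32·5.264·sin(180°/32) = 33.02 mm); the cylinder at (5.5, -1) does not reach this height (z outside [3.5, 6.5]); Combining (union): the 2 present regions are separate (no shared area or edge), so areas and boundary lengths simply add and each stays a separate island — boundary = 70.12 mm; (rotated 55° about Z; rotation is an isometry so areas/perimeters/island counts are preserved). So its perimeter = 70.12 mm. Layer 17 (z = 4.08): the cone (r1=7→r2=3) has section circumradius 5.581 here — a regular 32-gon (perimeter = 2·32·5.581·sin(180°/32) = 35.01 mm); the r=6 sphere at (13.5, -1.5) contributes a regular 32-gon of circumradius √(6²−1.92²) = 5.685 (perimeter = 2·32·5.685·sin(180°/32) = 35.66 mm); the r=8 cylinder at (5.5, -1) contributes a regular 32-gon of circumradius 8 (perimeter = 2·32·8.000·sin(180°/32) = 50.18 mm); Merging all regions: the regions partially overlap (shared area 109.58 mm²), so the edge portions inside another operand are dropped and the merged outline is re-measured after clipping — boundary = 65.53 mm; (rotated 55° about Z; rotation is an isometry so areas/perimeters/island counts are preserved). So its perimeter = 65.53 mm. Layer 13 is larger (70.12 vs 65.53 mm).

layer 13 (z = 3.12 mm)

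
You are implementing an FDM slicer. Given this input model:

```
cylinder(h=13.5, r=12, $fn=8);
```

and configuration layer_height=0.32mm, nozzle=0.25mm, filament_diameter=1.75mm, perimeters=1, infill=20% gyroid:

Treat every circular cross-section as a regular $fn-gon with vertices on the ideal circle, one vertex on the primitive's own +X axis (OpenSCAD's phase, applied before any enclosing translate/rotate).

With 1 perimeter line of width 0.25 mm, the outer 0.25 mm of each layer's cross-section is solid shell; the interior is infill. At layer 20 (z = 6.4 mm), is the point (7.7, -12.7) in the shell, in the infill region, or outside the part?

At z = 6.4 mm: the cylinder: section is a regular 8-gon, circumradius r=12. Overall, the cross-section is a single solid region. The nearest boundary edge runs (-0.00, -12.00)→(8.49, -8.49); distance from the point to it = 3.59 mm. The point is not inside any of the regions above, so it lies outside the cross-section (3.59 mm from the nearest boundary).

outside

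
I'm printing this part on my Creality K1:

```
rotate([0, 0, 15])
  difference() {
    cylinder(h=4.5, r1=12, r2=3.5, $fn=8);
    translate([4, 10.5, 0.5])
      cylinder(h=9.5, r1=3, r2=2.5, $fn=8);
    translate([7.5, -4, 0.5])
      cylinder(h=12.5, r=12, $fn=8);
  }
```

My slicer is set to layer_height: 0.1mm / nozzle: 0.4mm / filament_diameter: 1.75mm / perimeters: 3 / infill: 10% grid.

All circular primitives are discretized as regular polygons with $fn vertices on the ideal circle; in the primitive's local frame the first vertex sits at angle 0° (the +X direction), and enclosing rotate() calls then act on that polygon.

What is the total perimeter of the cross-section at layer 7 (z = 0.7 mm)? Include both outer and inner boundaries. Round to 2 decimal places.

At z = 0.7 mm: the cone (r1=12→r2=3.5) has section circumradius 10.678 here — a regular 8-gon (perimeter = 2·8·10.678·sin(180°/8) = 65.38 mm); the cone at (4, 10.5) (r1=3→r2=2.5) has section circumradius 2.989 here — a regular 8-gon (perimeter = 2·8·2.989·sin(180°/8) = 18.30 mm); the r=12 cylinder at (7.5, -4) contributes a regular 8-gon of circumradius 12 (perimeter = 2·8·12.000·sin(180°/8) = 73.48 mm); After the difference (first − rest): starting from the cone, the cone at (4, 10.5) partially overlaps it — only the 5.14 mm² overlap (of its 25.28 mm²) is removed, clipping the outline; the r=12 cylinder at (7.5, -4) partially overlaps it — only the 184.58 mm² overlap (of its 407.29 mm²) is removed, clipping the outline — boundary = 63.24 mm; (rotated 15° about Z; rotation is an isometry so areas/perimeters/island counts are preserved). Overall, the cross-section is a single solid region. Total boundary length (outer) = 63.24 mm.

63.24 mm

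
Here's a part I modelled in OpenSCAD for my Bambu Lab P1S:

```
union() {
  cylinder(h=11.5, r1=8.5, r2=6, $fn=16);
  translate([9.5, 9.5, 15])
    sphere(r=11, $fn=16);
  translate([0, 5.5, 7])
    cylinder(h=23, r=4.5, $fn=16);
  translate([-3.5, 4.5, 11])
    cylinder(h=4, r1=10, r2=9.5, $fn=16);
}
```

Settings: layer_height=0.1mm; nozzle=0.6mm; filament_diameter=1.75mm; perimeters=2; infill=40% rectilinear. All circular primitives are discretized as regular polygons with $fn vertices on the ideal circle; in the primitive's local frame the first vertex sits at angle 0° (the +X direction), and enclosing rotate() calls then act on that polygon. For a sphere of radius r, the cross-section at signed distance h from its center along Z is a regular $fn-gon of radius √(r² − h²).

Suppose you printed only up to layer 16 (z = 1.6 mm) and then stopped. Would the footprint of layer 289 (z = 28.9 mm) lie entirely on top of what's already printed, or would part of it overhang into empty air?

part overhangs

Compare the two slices. At z = 1.6: the cone (r1=8.5→r2=6) has section circumradius 8.152 here — a regular 16-gon (area = (16/2)·8.152²·sin(360°/16) = 203.46 mm²); the sphere at (9.5, 9.5) is absent (|z−center|=13.400 > r=11); the cylinder at (0, 5.5) is absent (z outside [7, 30]); the cone at (-3.5, 4.5) is absent (z outside [11, 15]); Combining (union): only the cone is present, so the union is just that shape — area = 203.46 mm². At z = 28.9: the cone does not reach this height (z outside [0, 11.5]); the sphere at (9.5, 9.5) does not reach this height (|z−center|=13.900 > r=11); the r=4.5 cylinder at (0, 5.5) gives a regular 16-gon of circumradius 4.5 (constant along its height) (area = (16/2)·4.500²·sin(360°/16) = 61.99 mm²); the cone at (-3.5, 4.5) is not intersected at this z (z outside [11, 15]); Merging all regions: only the r=4.5 cylinder at (0, 5.5) is present, so the union is just that shape — area = 61.99 mm². Checking containment: at z = 28.9 the cross-section extends beyond the z = 1.6 cross-section by about 12.33 mm².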